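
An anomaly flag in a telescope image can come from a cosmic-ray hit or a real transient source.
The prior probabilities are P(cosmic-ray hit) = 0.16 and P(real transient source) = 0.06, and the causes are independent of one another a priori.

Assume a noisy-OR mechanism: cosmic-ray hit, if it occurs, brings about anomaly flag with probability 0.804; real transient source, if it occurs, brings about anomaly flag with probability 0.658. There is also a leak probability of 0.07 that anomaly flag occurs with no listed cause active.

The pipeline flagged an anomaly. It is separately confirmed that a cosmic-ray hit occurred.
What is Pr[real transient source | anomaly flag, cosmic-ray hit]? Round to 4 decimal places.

Under noisy-OR, P(anomaly flag | causes) = 1 − (1−0.07)·∏(1−qᵢ) over the active causes.
By total probability over both values of real transient source:
  P(anomaly flag | cosmic-ray hit) = 0.81772·0.94 + 0.93766·0.06
        = 0.768657 + 0.056260 = 0.824917
Keeping only the real transient source-present terms gives 0.056260, so
  P(real transient source | anomaly flag, cosmic-ray hit) = 0.056260 / 0.824917 ≈ 0.0682

Pr[real transient source | anomaly flag, cosmic-ray hit] ≈ 0.0682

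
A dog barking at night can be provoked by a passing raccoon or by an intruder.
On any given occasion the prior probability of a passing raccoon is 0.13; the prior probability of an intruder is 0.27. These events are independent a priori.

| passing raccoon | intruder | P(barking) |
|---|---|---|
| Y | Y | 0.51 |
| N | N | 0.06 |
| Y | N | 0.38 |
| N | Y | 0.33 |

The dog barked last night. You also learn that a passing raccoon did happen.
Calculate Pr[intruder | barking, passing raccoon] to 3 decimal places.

Pr[intruder | barking, passing raccoon] ≈ 0.332

Enumerate both values of intruder and weight by the priors:
  P(barking | passing raccoon) = 0.38×0.73 + 0.51×0.27
        = 0.277400 + 0.137700 = 0.415100
The terms with intruder present sum to 0.137700, so
  P(intruder | barking, passing raccoon) = 0.137700 / 0.415100 ≈ 0.332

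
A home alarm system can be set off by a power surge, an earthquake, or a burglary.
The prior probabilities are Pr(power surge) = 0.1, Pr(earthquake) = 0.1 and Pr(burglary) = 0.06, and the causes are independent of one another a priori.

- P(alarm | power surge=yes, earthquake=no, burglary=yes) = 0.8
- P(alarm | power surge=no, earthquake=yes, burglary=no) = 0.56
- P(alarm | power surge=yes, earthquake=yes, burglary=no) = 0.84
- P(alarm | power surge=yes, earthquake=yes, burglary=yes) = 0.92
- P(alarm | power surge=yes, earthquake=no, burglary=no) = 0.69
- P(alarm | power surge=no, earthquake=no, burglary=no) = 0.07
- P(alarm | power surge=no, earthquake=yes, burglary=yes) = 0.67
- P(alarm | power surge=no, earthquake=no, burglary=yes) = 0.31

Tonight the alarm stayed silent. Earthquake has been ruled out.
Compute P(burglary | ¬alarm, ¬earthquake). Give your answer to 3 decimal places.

P(burglary | ¬alarm, ¬earthquake) ≈ 0.045

P(¬alarm | ¬earthquake) = 0.93·0.9·0.94 + 0.69·0.9·0.06 + 0.31·0.1·0.94 + 0.2·0.1·0.06 = 0.786780 + 0.037260 + 0.029140 + 0.001200 = 0.854380
Restricting to configurations with burglary present: 0.037260 + 0.001200 = 0.038460.
So P(burglary | ¬alarm, ¬earthquake) = 0.038460/0.854380 ≈ 0.045.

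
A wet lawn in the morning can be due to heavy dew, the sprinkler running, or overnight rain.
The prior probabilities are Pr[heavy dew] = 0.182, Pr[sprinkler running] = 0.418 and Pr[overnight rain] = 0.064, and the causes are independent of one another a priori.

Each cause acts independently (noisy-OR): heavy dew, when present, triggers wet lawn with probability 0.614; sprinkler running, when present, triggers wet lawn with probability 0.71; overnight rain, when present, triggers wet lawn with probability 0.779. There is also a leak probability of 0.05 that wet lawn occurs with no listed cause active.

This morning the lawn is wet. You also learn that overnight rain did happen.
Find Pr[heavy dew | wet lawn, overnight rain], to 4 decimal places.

Pr[heavy dew | wet lawn, overnight rain] ≈ 0.1975

Under noisy-OR, P(wet lawn | causes) = 1 − (1−0.05)·∏(1−qᵢ) over the active causes.
Weight on heavy dew=true, given the evidence: 0.097340 + 0.074288 = 0.171628
Normalizer over all consistent configurations: 0.79005*0.818*0.582 + 0.939114*0.818*0.418 + 0.918959*0.182*0.582 + 0.976498*0.182*0.418 = 0.868858
P(heavy dew | wet lawn, overnight rain) = 0.171628/0.868858 ≈ 0.1975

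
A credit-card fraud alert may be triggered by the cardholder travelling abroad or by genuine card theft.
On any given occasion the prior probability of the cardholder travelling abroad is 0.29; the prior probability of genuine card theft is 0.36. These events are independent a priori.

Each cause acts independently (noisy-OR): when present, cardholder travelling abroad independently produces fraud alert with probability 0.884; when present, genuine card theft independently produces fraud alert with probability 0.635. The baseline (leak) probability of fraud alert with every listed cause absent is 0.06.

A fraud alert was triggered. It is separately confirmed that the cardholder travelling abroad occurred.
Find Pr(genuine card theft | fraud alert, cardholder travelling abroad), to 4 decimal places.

Pr(genuine card theft | fraud alert, cardholder travelling abroad) ≈ 0.3774

Under noisy-OR, P(fraud alert | causes) = 1 − (1−0.06)·∏(1−qᵢ) over the active causes.
For the numerator, keep only genuine card theft=true terms: 0.9602*0.36 = 0.345672
The normalizing constant is 0.89096*0.64 + 0.9602*0.36 = 0.915886
Posterior = 0.345672 / 0.915886 ≈ 0.3774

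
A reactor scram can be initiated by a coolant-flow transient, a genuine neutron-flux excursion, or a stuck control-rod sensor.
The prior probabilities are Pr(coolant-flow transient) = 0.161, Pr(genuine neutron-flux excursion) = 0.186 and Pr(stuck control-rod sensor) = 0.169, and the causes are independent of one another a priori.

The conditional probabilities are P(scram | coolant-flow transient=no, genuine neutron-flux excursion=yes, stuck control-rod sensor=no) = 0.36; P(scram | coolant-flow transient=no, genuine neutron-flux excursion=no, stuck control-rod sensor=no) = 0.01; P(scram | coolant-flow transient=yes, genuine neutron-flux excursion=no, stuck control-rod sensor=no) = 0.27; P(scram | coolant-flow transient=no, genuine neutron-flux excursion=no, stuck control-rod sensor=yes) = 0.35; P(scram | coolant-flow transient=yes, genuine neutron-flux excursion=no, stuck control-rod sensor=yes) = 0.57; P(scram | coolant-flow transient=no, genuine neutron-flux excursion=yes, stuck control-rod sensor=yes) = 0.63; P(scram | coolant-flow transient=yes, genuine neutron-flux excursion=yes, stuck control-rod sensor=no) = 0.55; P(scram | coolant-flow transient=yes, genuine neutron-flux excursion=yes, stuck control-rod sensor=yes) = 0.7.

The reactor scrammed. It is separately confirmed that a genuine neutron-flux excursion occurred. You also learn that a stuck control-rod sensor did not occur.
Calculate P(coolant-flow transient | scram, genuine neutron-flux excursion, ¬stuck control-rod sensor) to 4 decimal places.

Weight on coolant-flow transient=true, given the evidence: 0.55·0.161 = 0.088550
Denominator P(scram | genuine neutron-flux excursion, ¬stuck control-rod sensor): 0.36·0.839 + 0.55·0.161 = 0.390590
P(coolant-flow transient | scram, genuine neutron-flux excursion, ¬stuck control-rod sensor) = 0.088550/0.390590 ≈ 0.2267

P(coolant-flow transient | scram, genuine neutron-flux excursion, ¬stuck control-rod sensor) ≈ 0.2267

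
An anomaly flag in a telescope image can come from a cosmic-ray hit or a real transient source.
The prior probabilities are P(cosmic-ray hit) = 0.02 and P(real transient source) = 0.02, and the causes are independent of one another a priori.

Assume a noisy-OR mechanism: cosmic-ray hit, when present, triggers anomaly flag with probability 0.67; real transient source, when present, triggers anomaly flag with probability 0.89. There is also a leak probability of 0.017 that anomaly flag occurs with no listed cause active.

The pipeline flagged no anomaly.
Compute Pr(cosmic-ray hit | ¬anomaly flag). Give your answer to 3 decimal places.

Under noisy-OR, P(anomaly flag | causes) = 1 − (1−0.017)·∏(1−qᵢ) over the active causes.
P(¬anomaly flag) = 0.983*0.98*0.98 + 0.10813*0.98*0.02 + 0.32439*0.02*0.98 + 0.035683*0.02*0.02 = 0.944073 + 0.002119 + 0.006358 + 0.000014 = 0.952564
Restricting to configurations with cosmic-ray hit present: 0.006358 + 0.000014 = 0.006372.
So P(cosmic-ray hit | ¬anomaly flag) = 0.006372/0.952564 ≈ 0.007.

Pr(cosmic-ray hit | ¬anomaly flag) ≈ 0.007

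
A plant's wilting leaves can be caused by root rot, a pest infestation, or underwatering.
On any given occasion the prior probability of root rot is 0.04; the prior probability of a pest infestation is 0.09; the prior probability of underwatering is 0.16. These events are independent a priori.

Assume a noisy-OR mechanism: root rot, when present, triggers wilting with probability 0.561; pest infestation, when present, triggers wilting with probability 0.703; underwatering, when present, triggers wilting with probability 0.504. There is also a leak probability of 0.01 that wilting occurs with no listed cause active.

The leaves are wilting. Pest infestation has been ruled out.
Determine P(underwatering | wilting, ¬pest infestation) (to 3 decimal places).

P(underwatering | wilting, ¬pest infestation) ≈ 0.755

Under noisy-OR, P(wilting | causes) = 1 − (1−0.01)·∏(1−qᵢ) over the active causes.
P(wilting | ¬pest infestation) = 0.01×0.96×0.84 + 0.50896×0.96×0.16 + 0.56539×0.04×0.84 + 0.784433×0.04×0.16 = 0.008064 + 0.078176 + 0.018997 + 0.005020 = 0.110257
Restricting to configurations with underwatering present: 0.078176 + 0.005020 = 0.083196.
So P(underwatering | wilting, ¬pest infestation) = 0.083196/0.110257 ≈ 0.755.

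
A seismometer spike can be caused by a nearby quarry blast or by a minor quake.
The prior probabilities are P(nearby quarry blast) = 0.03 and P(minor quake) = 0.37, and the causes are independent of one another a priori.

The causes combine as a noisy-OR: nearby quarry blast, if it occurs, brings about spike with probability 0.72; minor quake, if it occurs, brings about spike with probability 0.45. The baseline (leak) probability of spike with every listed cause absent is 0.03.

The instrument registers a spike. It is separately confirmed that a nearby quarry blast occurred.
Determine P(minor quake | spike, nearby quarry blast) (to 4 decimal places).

P(minor quake | spike, nearby quarry blast) ≈ 0.4068

Under noisy-OR, P(spike | causes) = 1 − (1−0.03)·∏(1−qᵢ) over the active causes.
Sum P(spike|·) weighted by the priors over both values of minor quake:
  P(spike | nearby quarry blast) = 0.7284·0.63 + 0.85062·0.37
        = 0.458892 + 0.314729 = 0.773621
The terms with minor quake present sum to 0.314729, so
  P(minor quake | spike, nearby quarry blast) = 0.314729 / 0.773621 ≈ 0.4068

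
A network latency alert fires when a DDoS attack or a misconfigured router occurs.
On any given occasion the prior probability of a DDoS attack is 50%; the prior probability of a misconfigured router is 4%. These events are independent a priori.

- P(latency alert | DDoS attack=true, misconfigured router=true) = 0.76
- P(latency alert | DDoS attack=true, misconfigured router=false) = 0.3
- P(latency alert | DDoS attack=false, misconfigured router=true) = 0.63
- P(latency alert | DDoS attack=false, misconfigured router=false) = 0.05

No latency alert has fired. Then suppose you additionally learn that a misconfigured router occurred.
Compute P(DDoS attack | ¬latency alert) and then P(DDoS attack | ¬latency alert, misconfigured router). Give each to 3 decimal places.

P(DDoS attack | ¬latency alert) ≈ 0.424; P(DDoS attack | ¬latency alert, misconfigured router) ≈ 0.393

Numerator (weight on configurations with DDoS attack): 0.336000 + 0.004800 = 0.340800
Denominator P(¬latency alert): 0.95·0.5·0.96 + 0.37·0.5·0.04 + 0.7·0.5·0.96 + 0.24·0.5·0.04 = 0.804200
Posterior = 0.340800 / 0.804200 ≈ 0.424

Now condition on the additional information:
P(¬latency alert | misconfigured router) = 0.37·0.5 + 0.24·0.5 = 0.185000 + 0.120000 = 0.305000
Restricting to configurations with DDoS attack present: 0.24·0.5 = 0.120000.
Hence the posterior is 0.120000/0.305000 ≈ 0.393.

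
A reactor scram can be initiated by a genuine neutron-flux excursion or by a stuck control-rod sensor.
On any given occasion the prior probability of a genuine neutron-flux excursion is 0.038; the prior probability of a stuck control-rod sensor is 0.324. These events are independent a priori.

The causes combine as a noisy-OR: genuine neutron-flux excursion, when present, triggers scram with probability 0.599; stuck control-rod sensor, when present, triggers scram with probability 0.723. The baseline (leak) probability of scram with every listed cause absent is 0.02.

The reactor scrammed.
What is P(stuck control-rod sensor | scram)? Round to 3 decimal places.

P(stuck control-rod sensor | scram) ≈ 0.893

Under noisy-OR, P(scram | causes) = 1 − (1−0.02)·∏(1−qᵢ) over the active causes.
P(scram) = 0.02·0.962·0.676 + 0.72854·0.962·0.324 + 0.60702·0.038·0.676 + 0.891145·0.038·0.324 = 0.013006 + 0.227077 + 0.015593 + 0.010972 = 0.266648
Restricting to configurations with stuck control-rod sensor present: 0.227077 + 0.010972 = 0.238049.
P(stuck control-rod sensor | scram) = 0.238049 / 0.266648 ≈ 0.893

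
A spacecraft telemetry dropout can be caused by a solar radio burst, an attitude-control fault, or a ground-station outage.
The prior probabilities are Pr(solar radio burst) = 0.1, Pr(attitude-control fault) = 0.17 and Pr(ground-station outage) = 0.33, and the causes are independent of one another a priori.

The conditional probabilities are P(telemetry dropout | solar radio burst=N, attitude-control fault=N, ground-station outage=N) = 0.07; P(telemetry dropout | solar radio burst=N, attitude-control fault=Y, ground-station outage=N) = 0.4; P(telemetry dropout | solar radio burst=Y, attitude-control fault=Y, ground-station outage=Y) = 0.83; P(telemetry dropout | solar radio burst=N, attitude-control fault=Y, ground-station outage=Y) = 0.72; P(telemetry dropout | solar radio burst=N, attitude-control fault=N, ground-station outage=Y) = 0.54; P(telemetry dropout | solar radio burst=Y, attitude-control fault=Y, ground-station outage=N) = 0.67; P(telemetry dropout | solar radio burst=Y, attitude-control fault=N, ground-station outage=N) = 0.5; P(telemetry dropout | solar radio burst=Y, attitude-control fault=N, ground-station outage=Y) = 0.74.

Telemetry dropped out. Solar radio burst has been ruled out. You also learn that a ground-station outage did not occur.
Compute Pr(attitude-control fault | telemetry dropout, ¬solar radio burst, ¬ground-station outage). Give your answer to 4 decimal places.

By total probability over both values of attitude-control fault:
  P(telemetry dropout | ¬solar radio burst, ¬ground-station outage) = 0.07*0.83 + 0.4*0.17
        = 0.058100 + 0.068000 = 0.126100
Keeping only the attitude-control fault-present terms gives 0.068000, so
  P(attitude-control fault | telemetry dropout, ¬solar radio burst, ¬ground-station outage) = 0.068000 / 0.126100 ≈ 0.5393

Pr(attitude-control fault | telemetry dropout, ¬solar radio burst, ¬ground-station outage) ≈ 0.5393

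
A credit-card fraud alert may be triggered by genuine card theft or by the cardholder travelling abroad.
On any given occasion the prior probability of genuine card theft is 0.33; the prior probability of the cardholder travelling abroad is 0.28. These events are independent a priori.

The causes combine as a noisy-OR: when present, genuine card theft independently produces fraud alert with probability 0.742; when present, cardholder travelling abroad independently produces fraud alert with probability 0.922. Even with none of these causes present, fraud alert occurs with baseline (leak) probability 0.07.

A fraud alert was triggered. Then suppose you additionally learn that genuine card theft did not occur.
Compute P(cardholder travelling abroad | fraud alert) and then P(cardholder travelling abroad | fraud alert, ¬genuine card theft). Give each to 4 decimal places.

P(cardholder travelling abroad | fraud alert) ≈ 0.5525; P(cardholder travelling abroad | fraud alert, ¬genuine card theft) ≈ 0.8375

Under noisy-OR, P(fraud alert | causes) = 1 − (1−0.07)·∏(1−qᵢ) over the active causes.
Sum P(fraud alert|·) weighted by the priors over the 4 (genuine card theft, cardholder travelling abroad) configurations:
  P(fraud alert) = 0.07*0.67*0.72 + 0.92746*0.67*0.28 + 0.76006*0.33*0.72 + 0.981285*0.33*0.28
        = 0.033768 + 0.173991 + 0.180590 + 0.090671 = 0.479020
Keeping only the cardholder travelling abroad-present terms gives 0.264662, so
  P(cardholder travelling abroad | fraud alert) = 0.264662 / 0.479020 ≈ 0.5525

Now condition on the additional information:
Weight on cardholder travelling abroad=true, given the evidence: 0.92746×0.28 = 0.259689
Normalizer over all consistent configurations: 0.07×0.72 + 0.92746×0.28 = 0.310089
P(cardholder travelling abroad | fraud alert, ¬genuine card theft) = 0.259689/0.310089 ≈ 0.8375
With genuine card theft excluded, cardholder travelling abroad must carry more of the explanatory weight for the fraud alert.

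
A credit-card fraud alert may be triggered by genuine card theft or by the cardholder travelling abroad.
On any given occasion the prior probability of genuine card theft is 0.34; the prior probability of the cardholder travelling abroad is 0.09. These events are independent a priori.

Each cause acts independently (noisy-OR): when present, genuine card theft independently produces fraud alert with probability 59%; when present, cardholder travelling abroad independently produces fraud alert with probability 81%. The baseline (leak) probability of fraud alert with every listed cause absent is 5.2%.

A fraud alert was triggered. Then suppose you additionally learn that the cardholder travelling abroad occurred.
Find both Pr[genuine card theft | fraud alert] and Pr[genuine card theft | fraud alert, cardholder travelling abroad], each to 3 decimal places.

Under noisy-OR, P(fraud alert | causes) = 1 − (1−0.052)·∏(1−qᵢ) over the active causes.
Weight on genuine card theft=true, given the evidence: 0.189142 + 0.028340 = 0.217482
Denominator P(fraud alert): 0.052*0.66*0.91 + 0.81988*0.66*0.09 + 0.61132*0.34*0.91 + 0.926151*0.34*0.09 = 0.297414
Posterior = 0.217482 / 0.297414 ≈ 0.731

Now condition on the additional information:
Sum P(fraud alert|·) weighted by the priors over both values of genuine card theft:
  P(fraud alert | cardholder travelling abroad) = 0.81988·0.66 + 0.926151·0.34
        = 0.541121 + 0.314891 = 0.856012
Keeping only the genuine card theft-present terms gives 0.314891, so
  P(genuine card theft | fraud alert, cardholder travelling abroad) = 0.314891 / 0.856012 ≈ 0.368

Pr[genuine card theft | fraud alert] ≈ 0.731; Pr[genuine card theft | fraud alert, cardholder travelling abroad] ≈ 0.368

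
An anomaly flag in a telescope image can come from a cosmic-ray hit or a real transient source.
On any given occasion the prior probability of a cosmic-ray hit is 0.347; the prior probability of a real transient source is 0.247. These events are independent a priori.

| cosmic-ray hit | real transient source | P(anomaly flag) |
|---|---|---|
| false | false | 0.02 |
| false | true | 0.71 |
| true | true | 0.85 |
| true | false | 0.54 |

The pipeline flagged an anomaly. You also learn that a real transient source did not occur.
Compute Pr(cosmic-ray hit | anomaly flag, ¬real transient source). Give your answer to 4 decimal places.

Pr(cosmic-ray hit | anomaly flag, ¬real transient source) ≈ 0.9348

Sum P(anomaly flag|·) weighted by the priors over both values of cosmic-ray hit:
  P(anomaly flag | ¬real transient source) = 0.02·0.653 + 0.54·0.347
        = 0.013060 + 0.187380 = 0.200440
The terms with cosmic-ray hit present sum to 0.187380, so
  P(cosmic-ray hit | anomaly flag, ¬real transient source) = 0.187380 / 0.200440 ≈ 0.9348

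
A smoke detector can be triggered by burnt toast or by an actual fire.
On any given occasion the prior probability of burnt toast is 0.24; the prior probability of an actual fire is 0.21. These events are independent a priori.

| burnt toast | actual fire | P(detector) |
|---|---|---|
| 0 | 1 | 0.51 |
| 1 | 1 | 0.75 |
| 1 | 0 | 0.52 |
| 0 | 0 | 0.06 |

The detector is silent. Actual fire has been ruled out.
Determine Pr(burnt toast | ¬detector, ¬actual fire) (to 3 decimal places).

Pr(burnt toast | ¬detector, ¬actual fire) ≈ 0.139

By total probability over both values of burnt toast:
  P(¬detector | ¬actual fire) = 0.94×0.76 + 0.48×0.24
        = 0.714400 + 0.115200 = 0.829600
Keeping only the burnt toast-present terms gives 0.115200, so
  P(burnt toast | ¬detector, ¬actual fire) = 0.115200 / 0.829600 ≈ 0.139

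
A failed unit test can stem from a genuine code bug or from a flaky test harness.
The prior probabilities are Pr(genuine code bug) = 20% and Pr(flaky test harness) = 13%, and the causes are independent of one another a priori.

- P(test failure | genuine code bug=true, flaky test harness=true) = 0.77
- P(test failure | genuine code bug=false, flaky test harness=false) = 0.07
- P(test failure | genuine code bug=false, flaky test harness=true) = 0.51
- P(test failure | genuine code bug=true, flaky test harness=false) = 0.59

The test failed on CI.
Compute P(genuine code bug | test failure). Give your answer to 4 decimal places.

For the numerator, keep only genuine code bug=true terms: 0.102660 + 0.020020 = 0.122680
Denominator P(test failure): 0.07*0.8*0.87 + 0.51*0.8*0.13 + 0.59*0.2*0.87 + 0.77*0.2*0.13 = 0.224440
Posterior = 0.122680 / 0.224440 ≈ 0.5466

P(genuine code bug | test failure) ≈ 0.5466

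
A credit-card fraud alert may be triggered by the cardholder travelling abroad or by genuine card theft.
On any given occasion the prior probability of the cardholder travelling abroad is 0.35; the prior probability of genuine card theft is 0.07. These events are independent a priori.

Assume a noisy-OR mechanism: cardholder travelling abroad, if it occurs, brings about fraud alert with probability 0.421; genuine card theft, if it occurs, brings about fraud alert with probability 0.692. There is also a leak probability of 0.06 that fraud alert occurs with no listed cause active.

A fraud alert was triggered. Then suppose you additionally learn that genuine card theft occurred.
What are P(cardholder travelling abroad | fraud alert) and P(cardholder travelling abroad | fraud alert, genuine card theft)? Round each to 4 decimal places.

P(cardholder travelling abroad | fraud alert) ≈ 0.7110; P(cardholder travelling abroad | fraud alert, genuine card theft) ≈ 0.3868

Under noisy-OR, P(fraud alert | causes) = 1 − (1−0.06)·∏(1−qᵢ) over the active causes.
P(fraud alert) = 0.06×0.65×0.93 + 0.71048×0.65×0.07 + 0.45574×0.35×0.93 + 0.832368×0.35×0.07 = 0.036270 + 0.032327 + 0.148343 + 0.020393 = 0.237333
Restricting to configurations with cardholder travelling abroad present: 0.148343 + 0.020393 = 0.168736.
P(cardholder travelling abroad | fraud alert) = 0.168736 / 0.237333 ≈ 0.7110

Now condition on the additional information:
By total probability over both values of cardholder travelling abroad:
  P(fraud alert | genuine card theft) = 0.71048·0.65 + 0.832368·0.35
        = 0.461812 + 0.291329 = 0.753141
The terms with cardholder travelling abroad present sum to 0.291329, so
  P(cardholder travelling abroad | fraud alert, genuine card theft) = 0.291329 / 0.753141 ≈ 0.3868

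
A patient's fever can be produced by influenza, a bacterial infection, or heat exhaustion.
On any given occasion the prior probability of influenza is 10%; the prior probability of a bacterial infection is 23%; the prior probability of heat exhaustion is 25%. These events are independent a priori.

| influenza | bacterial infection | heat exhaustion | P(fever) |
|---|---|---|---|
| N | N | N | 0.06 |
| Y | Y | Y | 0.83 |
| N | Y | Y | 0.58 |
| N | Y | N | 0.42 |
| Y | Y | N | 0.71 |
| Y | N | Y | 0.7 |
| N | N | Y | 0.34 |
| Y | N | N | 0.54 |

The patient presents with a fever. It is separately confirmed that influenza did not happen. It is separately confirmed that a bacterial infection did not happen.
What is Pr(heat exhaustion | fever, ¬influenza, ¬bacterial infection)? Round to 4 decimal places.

Pr(heat exhaustion | fever, ¬influenza, ¬bacterial infection) ≈ 0.6538

P(fever | ¬influenza, ¬bacterial infection) = 0.06×0.75 + 0.34×0.25 = 0.045000 + 0.085000 = 0.130000
Of this, 0.085000 comes from 0.34×0.25 (the heat exhaustion=true cases).
Hence the posterior is 0.085000/0.130000 ≈ 0.6538.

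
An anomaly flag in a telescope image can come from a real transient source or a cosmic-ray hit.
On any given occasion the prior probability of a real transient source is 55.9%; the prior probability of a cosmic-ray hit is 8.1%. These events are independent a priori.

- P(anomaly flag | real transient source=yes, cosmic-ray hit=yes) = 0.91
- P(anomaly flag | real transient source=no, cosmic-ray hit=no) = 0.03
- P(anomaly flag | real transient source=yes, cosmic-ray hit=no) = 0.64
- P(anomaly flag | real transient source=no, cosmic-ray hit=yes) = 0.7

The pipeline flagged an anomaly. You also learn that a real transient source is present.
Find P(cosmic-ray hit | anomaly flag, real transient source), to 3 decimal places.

P(cosmic-ray hit | anomaly flag, real transient source) ≈ 0.111

P(anomaly flag | real transient source) = 0.64·0.919 + 0.91·0.081 = 0.588160 + 0.073710 = 0.661870
Restricting to configurations with cosmic-ray hit present: 0.91·0.081 = 0.073710.
P(cosmic-ray hit | anomaly flag, real transient source) = 0.073710 / 0.661870 ≈ 0.111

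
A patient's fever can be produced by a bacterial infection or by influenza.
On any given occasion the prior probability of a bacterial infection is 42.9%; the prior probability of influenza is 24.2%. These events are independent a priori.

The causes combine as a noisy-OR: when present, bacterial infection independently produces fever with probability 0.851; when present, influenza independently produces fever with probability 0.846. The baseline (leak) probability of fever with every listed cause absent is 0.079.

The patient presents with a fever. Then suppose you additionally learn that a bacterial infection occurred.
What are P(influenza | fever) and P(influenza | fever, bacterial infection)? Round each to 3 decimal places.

P(influenza | fever) ≈ 0.412; P(influenza | fever, bacterial infection) ≈ 0.266

Under noisy-OR, P(fever | causes) = 1 − (1−0.079)·∏(1−qᵢ) over the active causes.
For the numerator, keep only influenza=true terms: 0.118583 + 0.101624 = 0.220207
Denominator P(fever): 0.079*0.571*0.758 + 0.858166*0.571*0.242 + 0.862771*0.429*0.758 + 0.978867*0.429*0.242 = 0.534958
P(influenza | fever) = 0.220207/0.534958 ≈ 0.412

Now also conditioning on bacterial infection=true:
P(fever | bacterial infection) = 0.862771×0.758 + 0.978867×0.242 = 0.653980 + 0.236886 = 0.890866
Restricting to configurations with influenza present: 0.978867×0.242 = 0.236886.
Hence the posterior is 0.236886/0.890866 ≈ 0.266.
The drop from 0.412 to 0.266 is the explaining-away (discounting) effect.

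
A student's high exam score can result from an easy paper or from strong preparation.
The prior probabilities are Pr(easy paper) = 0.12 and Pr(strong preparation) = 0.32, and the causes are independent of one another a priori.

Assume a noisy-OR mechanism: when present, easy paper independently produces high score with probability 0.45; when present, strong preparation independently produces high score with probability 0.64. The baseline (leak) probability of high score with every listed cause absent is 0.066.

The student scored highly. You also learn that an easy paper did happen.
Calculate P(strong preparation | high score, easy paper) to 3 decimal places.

Under noisy-OR, P(high score | causes) = 1 − (1−0.066)·∏(1−qᵢ) over the active causes.
By total probability over both values of strong preparation:
  P(high score | easy paper) = 0.4863×0.68 + 0.815068×0.32
        = 0.330684 + 0.260822 = 0.591506
Configurations with strong preparation contribute 0.260822, so
  P(strong preparation | high score, easy paper) = 0.260822 / 0.591506 ≈ 0.441

P(strong preparation | high score, easy paper) ≈ 0.441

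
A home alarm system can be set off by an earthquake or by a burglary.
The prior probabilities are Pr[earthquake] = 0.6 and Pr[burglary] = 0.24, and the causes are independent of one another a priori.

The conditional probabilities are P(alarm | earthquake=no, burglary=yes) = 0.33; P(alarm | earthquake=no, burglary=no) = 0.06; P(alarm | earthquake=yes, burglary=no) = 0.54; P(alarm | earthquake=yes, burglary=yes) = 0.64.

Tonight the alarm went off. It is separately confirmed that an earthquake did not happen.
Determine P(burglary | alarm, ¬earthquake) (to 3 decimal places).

P(burglary | alarm, ¬earthquake) ≈ 0.635

P(alarm | ¬earthquake) = 0.06·0.76 + 0.33·0.24 = 0.045600 + 0.079200 = 0.124800
The burglary-present share is 0.33·0.24 = 0.079200.
Hence the posterior is 0.079200/0.124800 ≈ 0.635.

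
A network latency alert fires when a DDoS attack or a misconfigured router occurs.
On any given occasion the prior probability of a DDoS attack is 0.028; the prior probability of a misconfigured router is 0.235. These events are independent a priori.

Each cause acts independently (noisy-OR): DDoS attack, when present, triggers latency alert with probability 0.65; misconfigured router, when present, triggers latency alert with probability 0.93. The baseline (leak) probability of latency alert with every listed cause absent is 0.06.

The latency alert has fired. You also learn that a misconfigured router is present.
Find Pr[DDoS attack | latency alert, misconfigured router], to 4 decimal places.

Pr[DDoS attack | latency alert, misconfigured router] ≈ 0.0292

Under noisy-OR, P(latency alert | causes) = 1 − (1−0.06)·∏(1−qᵢ) over the active causes.
For the numerator, keep only DDoS attack=true terms: 0.97697*0.028 = 0.027355
The normalizing constant is 0.9342*0.972 + 0.97697*0.028 = 0.935397
P(DDoS attack | latency alert, misconfigured router) = 0.027355/0.935397 ≈ 0.0292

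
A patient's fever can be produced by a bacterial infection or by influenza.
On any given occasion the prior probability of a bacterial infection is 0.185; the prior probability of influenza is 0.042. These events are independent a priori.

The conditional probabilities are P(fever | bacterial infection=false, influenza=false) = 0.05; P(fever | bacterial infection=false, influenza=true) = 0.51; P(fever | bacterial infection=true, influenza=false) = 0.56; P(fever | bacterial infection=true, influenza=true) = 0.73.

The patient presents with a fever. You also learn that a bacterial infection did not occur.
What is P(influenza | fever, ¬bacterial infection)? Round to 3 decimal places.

P(influenza | fever, ¬bacterial infection) ≈ 0.309

Sum P(fever|·) weighted by the priors over both values of influenza:
  P(fever | ¬bacterial infection) = 0.05×0.958 + 0.51×0.042
        = 0.047900 + 0.021420 = 0.069320
Keeping only the influenza-present terms gives 0.021420, so
  P(influenza | fever, ¬bacterial infection) = 0.021420 / 0.069320 ≈ 0.309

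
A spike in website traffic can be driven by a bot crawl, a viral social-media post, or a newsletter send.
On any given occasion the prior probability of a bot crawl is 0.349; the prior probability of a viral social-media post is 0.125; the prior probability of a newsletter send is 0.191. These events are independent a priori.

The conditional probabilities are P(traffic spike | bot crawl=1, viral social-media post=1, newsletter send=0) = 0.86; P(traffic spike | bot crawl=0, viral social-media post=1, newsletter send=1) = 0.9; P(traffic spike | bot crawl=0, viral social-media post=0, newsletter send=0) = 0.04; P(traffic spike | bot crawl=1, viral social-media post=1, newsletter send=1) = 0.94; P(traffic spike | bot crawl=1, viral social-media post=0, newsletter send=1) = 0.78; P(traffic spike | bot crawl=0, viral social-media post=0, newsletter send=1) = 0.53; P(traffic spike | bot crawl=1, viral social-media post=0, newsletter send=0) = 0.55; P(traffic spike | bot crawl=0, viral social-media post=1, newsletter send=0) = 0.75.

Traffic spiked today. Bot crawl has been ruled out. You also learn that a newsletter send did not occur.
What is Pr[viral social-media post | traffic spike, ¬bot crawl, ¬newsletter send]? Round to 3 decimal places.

Pr[viral social-media post | traffic spike, ¬bot crawl, ¬newsletter send] ≈ 0.728

P(traffic spike | ¬bot crawl, ¬newsletter send) = 0.04*0.875 + 0.75*0.125 = 0.035000 + 0.093750 = 0.128750
Of this, 0.093750 comes from 0.75*0.125 (the viral social-media post=true cases).
P(viral social-media post | traffic spike, ¬bot crawl, ¬newsletter send) = 0.093750 / 0.128750 ≈ 0.728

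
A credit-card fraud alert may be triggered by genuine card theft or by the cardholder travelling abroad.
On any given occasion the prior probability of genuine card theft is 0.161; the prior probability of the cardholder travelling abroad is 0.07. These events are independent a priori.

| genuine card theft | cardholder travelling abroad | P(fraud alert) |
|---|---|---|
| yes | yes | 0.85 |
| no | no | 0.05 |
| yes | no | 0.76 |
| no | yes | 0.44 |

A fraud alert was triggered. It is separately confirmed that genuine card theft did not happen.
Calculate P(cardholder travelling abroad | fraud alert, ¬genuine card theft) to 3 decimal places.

By total probability over both values of cardholder travelling abroad:
  P(fraud alert | ¬genuine card theft) = 0.05×0.93 + 0.44×0.07
        = 0.046500 + 0.030800 = 0.077300
Configurations with cardholder travelling abroad contribute 0.030800, so
  P(cardholder travelling abroad | fraud alert, ¬genuine card theft) = 0.030800 / 0.077300 ≈ 0.398

P(cardholder travelling abroad | fraud alert, ¬genuine card theft) ≈ 0.398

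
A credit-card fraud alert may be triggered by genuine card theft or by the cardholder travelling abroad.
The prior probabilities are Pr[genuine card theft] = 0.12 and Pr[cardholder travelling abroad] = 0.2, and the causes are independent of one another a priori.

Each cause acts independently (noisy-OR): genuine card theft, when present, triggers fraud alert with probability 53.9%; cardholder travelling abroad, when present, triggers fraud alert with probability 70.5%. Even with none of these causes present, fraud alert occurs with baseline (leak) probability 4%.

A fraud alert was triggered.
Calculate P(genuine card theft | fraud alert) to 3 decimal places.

P(genuine card theft | fraud alert) ≈ 0.325

Under noisy-OR, P(fraud alert | causes) = 1 − (1−0.04)·∏(1−qᵢ) over the active causes.
Numerator (weight on configurations with genuine card theft): 0.053514 + 0.020867 = 0.074381
Normalizer over all consistent configurations: 0.04·0.88·0.8 + 0.7168·0.88·0.2 + 0.55744·0.12·0.8 + 0.869445·0.12·0.2 = 0.228698
P(genuine card theft | fraud alert) = 0.074381/0.228698 ≈ 0.325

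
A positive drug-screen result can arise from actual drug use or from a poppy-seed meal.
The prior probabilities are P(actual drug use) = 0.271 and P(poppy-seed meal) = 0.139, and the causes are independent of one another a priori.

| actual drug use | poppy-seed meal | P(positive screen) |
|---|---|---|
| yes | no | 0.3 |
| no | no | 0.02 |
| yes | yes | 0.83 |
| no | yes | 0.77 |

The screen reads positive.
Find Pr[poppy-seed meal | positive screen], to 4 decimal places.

Pr[poppy-seed meal | positive screen] ≈ 0.5697

Enumerate the 4 (actual drug use, poppy-seed meal) configurations and weight by the priors:
  P(positive screen) = 0.02*0.729*0.861 + 0.77*0.729*0.139 + 0.3*0.271*0.861 + 0.83*0.271*0.139
        = 0.012553 + 0.078025 + 0.069999 + 0.031265 = 0.191842
Configurations with poppy-seed meal contribute 0.109290, so
  P(poppy-seed meal | positive screen) = 0.109290 / 0.191842 ≈ 0.5697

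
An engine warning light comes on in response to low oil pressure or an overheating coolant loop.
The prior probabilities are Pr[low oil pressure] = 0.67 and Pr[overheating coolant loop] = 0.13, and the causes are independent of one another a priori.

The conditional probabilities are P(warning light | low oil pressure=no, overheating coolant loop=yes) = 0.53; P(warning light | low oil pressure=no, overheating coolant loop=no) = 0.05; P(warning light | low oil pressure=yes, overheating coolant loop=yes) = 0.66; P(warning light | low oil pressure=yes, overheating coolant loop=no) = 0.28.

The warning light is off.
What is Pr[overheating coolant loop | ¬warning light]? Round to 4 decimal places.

Pr[overheating coolant loop | ¬warning light] ≈ 0.0671

P(¬warning light) = 0.95·0.33·0.87 + 0.47·0.33·0.13 + 0.72·0.67·0.87 + 0.34·0.67·0.13 = 0.272745 + 0.020163 + 0.419688 + 0.029614 = 0.742210
The overheating coolant loop-present share is 0.020163 + 0.029614 = 0.049777.
Hence the posterior is 0.049777/0.742210 ≈ 0.0671.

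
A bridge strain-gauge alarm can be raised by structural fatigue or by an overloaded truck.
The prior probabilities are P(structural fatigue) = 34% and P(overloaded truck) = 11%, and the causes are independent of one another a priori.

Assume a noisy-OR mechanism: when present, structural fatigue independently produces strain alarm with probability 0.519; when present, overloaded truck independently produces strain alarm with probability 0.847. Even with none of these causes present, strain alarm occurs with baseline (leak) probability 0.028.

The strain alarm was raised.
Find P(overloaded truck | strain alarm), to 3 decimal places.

P(overloaded truck | strain alarm) ≈ 0.352

Under noisy-OR, P(strain alarm | causes) = 1 − (1−0.028)·∏(1−qᵢ) over the active causes.
For the numerator, keep only overloaded truck=true terms: 0.061803 + 0.034725 = 0.096528
The normalizing constant is 0.028*0.66*0.89 + 0.851284*0.66*0.11 + 0.532468*0.34*0.89 + 0.928468*0.34*0.11 = 0.274100
P(overloaded truck | strain alarm) = 0.096528/0.274100 ≈ 0.352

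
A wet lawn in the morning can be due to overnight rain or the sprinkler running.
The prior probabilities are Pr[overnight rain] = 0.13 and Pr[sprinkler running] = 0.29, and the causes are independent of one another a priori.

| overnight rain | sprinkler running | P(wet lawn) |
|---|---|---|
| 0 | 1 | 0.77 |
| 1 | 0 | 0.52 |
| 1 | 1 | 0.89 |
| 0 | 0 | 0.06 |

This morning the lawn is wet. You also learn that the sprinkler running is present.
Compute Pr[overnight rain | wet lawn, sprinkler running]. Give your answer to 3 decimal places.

Pr[overnight rain | wet lawn, sprinkler running] ≈ 0.147

Weight on overnight rain=true, given the evidence: 0.89×0.13 = 0.115700
The normalizing constant is 0.77×0.87 + 0.89×0.13 = 0.785600
P(overnight rain | wet lawn, sprinkler running) = 0.115700/0.785600 ≈ 0.147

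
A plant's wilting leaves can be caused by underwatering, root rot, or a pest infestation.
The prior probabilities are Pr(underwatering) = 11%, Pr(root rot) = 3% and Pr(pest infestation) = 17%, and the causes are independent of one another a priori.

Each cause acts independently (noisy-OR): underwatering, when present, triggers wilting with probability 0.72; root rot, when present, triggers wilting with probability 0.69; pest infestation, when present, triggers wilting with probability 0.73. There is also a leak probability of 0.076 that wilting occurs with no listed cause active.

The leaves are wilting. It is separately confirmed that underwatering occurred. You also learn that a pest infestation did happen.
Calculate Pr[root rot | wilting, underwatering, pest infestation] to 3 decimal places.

Under noisy-OR, P(wilting | causes) = 1 − (1−0.076)·∏(1−qᵢ) over the active causes.
By total probability over both values of root rot:
  P(wilting | underwatering, pest infestation) = 0.930146×0.97 + 0.978345×0.03
        = 0.902242 + 0.029350 = 0.931592
Keeping only the root rot-present terms gives 0.029350, so
  P(root rot | wilting, underwatering, pest infestation) = 0.029350 / 0.931592 ≈ 0.032

Pr[root rot | wilting, underwatering, pest infestation] ≈ 0.032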